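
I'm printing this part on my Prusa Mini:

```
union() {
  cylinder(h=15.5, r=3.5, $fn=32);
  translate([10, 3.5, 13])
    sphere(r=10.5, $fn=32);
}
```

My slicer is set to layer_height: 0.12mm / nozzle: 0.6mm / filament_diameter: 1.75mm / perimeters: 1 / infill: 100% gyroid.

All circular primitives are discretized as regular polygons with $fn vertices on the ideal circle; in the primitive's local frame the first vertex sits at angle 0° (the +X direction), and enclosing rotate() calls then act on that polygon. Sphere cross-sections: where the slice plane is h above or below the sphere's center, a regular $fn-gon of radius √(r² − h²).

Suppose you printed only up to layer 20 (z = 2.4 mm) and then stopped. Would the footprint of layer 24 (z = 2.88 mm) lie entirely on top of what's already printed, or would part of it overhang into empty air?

Compare the two slices. At z = 2.4: the cylinder: section is a regular 32-gon, circumradius r=3.5 (area = (32/2)·3.500²·sin(360°/32) = 38.24 mm²); the sphere at (10, 3.5) is not intersected at this z (|z−center|=10.600 > r=10.5); Combining (union): only the r=3.5 cylinder is present, so the union is just that shape — area = 38.24 mm². At z = 2.88: the r=3.5 cylinder gives a regular 32-gon of circumradius 3.5 (constant along its height) (area = (32/2)·3.500²·sin(360°/32) = 38.24 mm²); the r=10.5 sphere at (10, 3.5) slices to a regular 32-gon of circumradius 2.799 (√(r²−h²) with h=10.12 from center) (area = (32/2)·2.799²·sin(360°/32) = 24.46 mm²); Taking the union: the 2 present regions are separate (no shared area or edge), so areas and boundary lengths simply add and each stays a separate island — area = 62.70 mm². Checking containment: at z = 2.88 the cross-section extends beyond the z = 2.4 cross-section by about 24.46 mm².

part overhangs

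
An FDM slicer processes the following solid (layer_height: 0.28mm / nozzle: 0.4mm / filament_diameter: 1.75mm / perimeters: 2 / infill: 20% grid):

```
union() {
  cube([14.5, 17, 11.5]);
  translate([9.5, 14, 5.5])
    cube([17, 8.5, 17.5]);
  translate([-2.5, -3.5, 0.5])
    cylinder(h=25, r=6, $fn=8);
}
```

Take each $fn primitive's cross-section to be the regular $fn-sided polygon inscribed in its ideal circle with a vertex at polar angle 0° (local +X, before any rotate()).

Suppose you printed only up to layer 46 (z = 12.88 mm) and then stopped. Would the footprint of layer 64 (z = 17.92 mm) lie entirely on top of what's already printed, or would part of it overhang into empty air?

Compare the two slices. At z = 12.88: the cube is not intersected at this z (z outside [0, 11.5]); the 17×8.5 cube at (9.5, 14) contributes its full rectangle (area 144.50 mm²); the r=6 cylinder at (-2.5, -3.5) contributes a regular 8-gon of circumradius 6 (area = (8/2)·6.000²·sin(360°/8) = 101.82 mm²); Combining (union): the 2 present regions are separate (no shared area or edge), so areas and boundary lengths simply add and each stays a separate island — area = 246.32 mm². At z = 17.92: the cube is absent (z outside [0, 11.5]); the cube at (9.5, 14) is present — its section is the full 17×8.5 rectangle (area 144.50 mm²); the r=6 cylinder at (-2.5, -3.5) gives a regular 8-gon of circumradius 6 (constant along its height) (area = (8/2)·6.000²·sin(360°/8) = 101.82 mm²); Merging all regions: the 2 present regions are separate (no shared area or edge), so areas and boundary lengths simply add and each stays a separate island — area = 246.32 mm². Checking containment: the cross-section at z = 17.92 is a subset of the cross-section at z = 12.88.

entirely on top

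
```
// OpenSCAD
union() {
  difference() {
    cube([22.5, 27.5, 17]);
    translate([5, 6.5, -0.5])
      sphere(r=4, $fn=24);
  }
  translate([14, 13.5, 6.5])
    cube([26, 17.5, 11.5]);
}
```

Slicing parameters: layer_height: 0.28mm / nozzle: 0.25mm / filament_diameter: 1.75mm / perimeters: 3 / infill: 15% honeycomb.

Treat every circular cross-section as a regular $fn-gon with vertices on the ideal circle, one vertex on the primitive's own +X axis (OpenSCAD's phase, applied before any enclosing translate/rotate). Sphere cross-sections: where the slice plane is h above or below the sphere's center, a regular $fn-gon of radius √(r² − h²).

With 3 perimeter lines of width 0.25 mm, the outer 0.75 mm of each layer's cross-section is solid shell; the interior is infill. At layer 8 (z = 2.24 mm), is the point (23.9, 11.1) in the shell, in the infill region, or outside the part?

outside

At z = 2.24 mm: the cube is present — its section is the full 22.5×27.5 rectangle; the sphere at (5, 6.5): section is a regular 24-gon, circumradius = √(r²−h²) = √(4²−2.74²) = 2.914; Taking the first minus the rest: starting from the 22.5×27.5 cube, the r=4 sphere at (5, 6.5) lies wholly inside it (removes its full 26.38 mm² and its 18.26 mm outline becomes a hole wall) — 1 connected region with 1 hole; the cube at (14, 13.5) is absent (z outside [6.5, 18]); Combining (union): only the result so far is present, so the union is just that shape — 1 connected region with 1 hole. Overall, the cross-section is one region with 1 hole. The nearest boundary edge runs (22.50, 27.50)→(22.50, 0.00); distance from the point to it = 1.40 mm. The point is not inside any of the regions above, so it lies outside the cross-section (1.40 mm from the nearest boundary).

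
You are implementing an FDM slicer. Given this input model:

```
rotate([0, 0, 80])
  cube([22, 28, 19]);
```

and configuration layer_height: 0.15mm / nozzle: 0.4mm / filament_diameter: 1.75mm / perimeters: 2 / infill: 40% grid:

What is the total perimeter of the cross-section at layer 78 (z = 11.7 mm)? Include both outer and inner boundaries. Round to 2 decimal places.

At z = 11.7 mm: the cube (footprint 22×28) is included at this height (perimeter 100.00 mm); (whole slice rotated 80° about Z — lengths, areas and connectivity unchanged). Overall, the cross-section is a single solid region. Total boundary length (outer) = 100.00 mm.

100.00 mm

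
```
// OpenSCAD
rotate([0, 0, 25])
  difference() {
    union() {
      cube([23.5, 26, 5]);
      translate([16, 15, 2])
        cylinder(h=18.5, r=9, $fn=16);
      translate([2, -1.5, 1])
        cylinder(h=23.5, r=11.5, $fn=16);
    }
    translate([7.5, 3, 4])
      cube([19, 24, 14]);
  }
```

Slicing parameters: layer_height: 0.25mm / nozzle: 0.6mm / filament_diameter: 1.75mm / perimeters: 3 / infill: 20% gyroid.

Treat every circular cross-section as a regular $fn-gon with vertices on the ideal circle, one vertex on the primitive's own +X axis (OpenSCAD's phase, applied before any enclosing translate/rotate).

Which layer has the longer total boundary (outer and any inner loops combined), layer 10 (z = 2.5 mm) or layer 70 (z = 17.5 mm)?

Layer 10 (z = 2.5): the cube is present — its section is the full 23.5×26 rectangle (perimeter 99.00 mm); the cylinder at (16, 15): section is a regular 16-gon, circumradius r=9 (perimeter = 2·16·9.000·sin(180°/16) = 56.19 mm); the r=11.5 cylinder at (2, -1.5) gives a regular 16-gon of circumradius 11.5 (constant along its height) (perimeter = 2·16·11.500·sin(180°/16) = 71.79 mm); Taking the union: the regions partially overlap (shared area 342.81 mm²), so the edge portions inside another operand are dropped and the merged outline is re-measured after clipping — boundary = 130.16 mm; the cube at (7.5, 3) is not intersected at this z (z outside [4, 18]); After the difference (first − rest): none of the subtracted shapes is present at this height, so the result so far is unchanged — boundary = 130.16 mm; (whole slice rotated 25° about Z — lengths, areas and connectivity unchanged). So its perimeter = 130.16 mm. Layer 70 (z = 17.5): the cube is not intersected at this z (z outside [0, 5]); the r=9 cylinder at (16, 15) contributes a regular 16-gon of circumradius 9 (perimeter = 2·16·9.000·sin(180°/16) = 56.19 mm); the r=11.5 cylinder at (2, -1.5) gives a regular 16-gon of circumradius 11.5 (constant along its height) (perimeter = 2·16·11.500·sin(180°/16) = 71.79 mm); Merging all regions: the 2 present regions are separate (no shared area or edge), so areas and boundary lengths simply add and each stays a separate island — boundary = 127.98 mm; the 19×24 cube at (7.5, 3) contributes its full rectangle (perimeter 86.00 mm); Subtracting the remaining from the first: starting from that combined region, the 19×24 cube at (7.5, 3) partially overlaps it — only the 263.00 mm² overlap (of its 456.00 mm²) is removed, clipping the outline — boundary = 84.86 mm; (rotated 25° about Z; rotation is an isometry so areas/perimeters/island counts are preserved). So its perimeter = 84.86 mm. Layer 10 is larger (130.16 vs 84.86 mm).

layer 10 (z = 2.5 mm)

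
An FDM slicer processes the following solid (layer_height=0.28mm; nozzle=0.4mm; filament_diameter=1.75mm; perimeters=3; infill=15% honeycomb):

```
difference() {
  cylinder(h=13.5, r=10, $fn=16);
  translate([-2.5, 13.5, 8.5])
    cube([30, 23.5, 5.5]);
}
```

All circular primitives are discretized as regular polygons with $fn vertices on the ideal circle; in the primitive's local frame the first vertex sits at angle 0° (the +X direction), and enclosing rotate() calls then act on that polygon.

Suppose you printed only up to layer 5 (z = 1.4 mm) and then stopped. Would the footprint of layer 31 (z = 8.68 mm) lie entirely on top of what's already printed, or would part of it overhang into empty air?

entirely on top

Compare the two slices. At z = 1.4: the r=10 cylinder gives a regular 16-gon of circumradius 10 (constant along its height) (area = (16/2)·10.000²·sin(360°/16) = 306.15 mm²); the cube at (-2.5, 13.5) is absent (z outside [8.5, 14]); Subtracting the remaining from the first: none of the subtracted shapes is present at this height, so the r=10 cylinder is unchanged — area = 306.15 mm². At z = 8.68: the cylinder: section is a regular 16-gon, circumradius r=10 (area = (16/2)·10.000²·sin(360°/16) = 306.15 mm²); the 30×23.5 cube at (-2.5, 13.5) contributes its full rectangle (area 705.00 mm²); Taking the first minus the rest: starting from the r=10 cylinder (306.15 mm²), the 30×23.5 cube at (-2.5, 13.5) misses the remaining region (no effect) — area = 306.15 mm². Checking containment: the cross-section at z = 8.68 is a subset of the cross-section at z = 1.4.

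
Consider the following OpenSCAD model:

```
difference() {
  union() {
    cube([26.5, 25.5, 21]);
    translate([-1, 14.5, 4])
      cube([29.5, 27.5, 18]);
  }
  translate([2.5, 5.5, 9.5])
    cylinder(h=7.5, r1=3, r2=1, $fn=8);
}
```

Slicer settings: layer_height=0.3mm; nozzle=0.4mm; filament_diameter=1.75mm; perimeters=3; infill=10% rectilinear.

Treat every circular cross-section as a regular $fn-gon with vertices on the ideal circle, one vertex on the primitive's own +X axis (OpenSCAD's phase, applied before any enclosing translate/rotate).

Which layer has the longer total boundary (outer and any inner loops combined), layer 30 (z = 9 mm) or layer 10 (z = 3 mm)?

layer 30 (z = 9 mm)

Layer 30 (z = 9): the cube (footprint 26.5×25.5) is included at this height (perimeter 104.00 mm); the 29.5×27.5 cube at (-1, 14.5) contributes its full rectangle (perimeter 114.00 mm); Combining (union): the regions partially overlap (shared area 291.50 mm²), so the edge portions inside another operand are dropped and the merged outline is re-measured after clipping — boundary = 143.00 mm; the cone at (2.5, 5.5) does not reach this height (z outside [9.5, 17]); Taking the first minus the rest: none of the subtracted shapes is present at this height, so that combined region is unchanged — boundary = 143.00 mm. So its perimeter = 143.00 mm. Layer 10 (z = 3): the cube is present — its section is the full 26.5×25.5 rectangle (perimeter 104.00 mm); the cube at (-1, 14.5) does not reach this height (z outside [4, 22]); Merging all regions: only the 26.5×25.5 cube is present, so the union is just that shape — boundary = 104.00 mm; the cone at (2.5, 5.5) does not reach this height (z outside [9.5, 17]); Taking the first minus the rest: none of the subtracted shapes is present at this height, so that combined region is unchanged — boundary = 104.00 mm. So its perimeter = 104.00 mm. Layer 30 is larger (143.00 vs 104.00 mm).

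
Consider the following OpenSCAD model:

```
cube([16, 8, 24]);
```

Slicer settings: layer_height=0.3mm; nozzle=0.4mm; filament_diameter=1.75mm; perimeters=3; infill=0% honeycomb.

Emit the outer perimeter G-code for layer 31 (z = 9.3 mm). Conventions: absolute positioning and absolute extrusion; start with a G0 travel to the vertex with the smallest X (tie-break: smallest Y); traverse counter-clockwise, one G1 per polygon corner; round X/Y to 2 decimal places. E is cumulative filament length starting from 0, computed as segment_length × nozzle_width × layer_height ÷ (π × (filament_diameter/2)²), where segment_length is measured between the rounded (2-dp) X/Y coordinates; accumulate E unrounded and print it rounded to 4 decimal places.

At z = 9.3 mm: the cube (footprint 16×8) is included at this height. The outline is a single polygon with 4 vertices. Extrusion per mm of travel: 0.4 × 0.3 / (π × 0.875²) = 0.049890. Accumulating E over each segment gives final E = 2.3947.

G0 X0.00 Y0.00 Z9.30
G1 X16.00 Y0.00 E0.7982
G1 X16.00 Y8.00 E1.1974
G1 X0.00 Y8.00 E1.9956
G1 X0.00 Y0.00 E2.3947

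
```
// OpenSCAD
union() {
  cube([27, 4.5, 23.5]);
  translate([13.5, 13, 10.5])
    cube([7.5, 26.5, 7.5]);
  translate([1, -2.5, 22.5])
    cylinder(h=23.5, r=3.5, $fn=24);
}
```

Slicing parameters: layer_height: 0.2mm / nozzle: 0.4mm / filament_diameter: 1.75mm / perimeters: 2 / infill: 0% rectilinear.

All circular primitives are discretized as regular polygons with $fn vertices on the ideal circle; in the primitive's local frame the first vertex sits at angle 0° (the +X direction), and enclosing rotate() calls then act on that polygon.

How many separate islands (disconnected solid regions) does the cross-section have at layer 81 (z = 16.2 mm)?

2

At z = 16.2 mm: the 27×4.5 cube contributes its full rectangle; the cube at (13.5, 13) (footprint 7.5×26.5) is included at this height; the cylinder at (1, -2.5) is not intersected at this z (z outside [22.5, 46]); Combining (union): the 2 present regions are separate (no shared area or edge), so areas and boundary lengths simply add and each stays a separate island — 2 connected regions. Overall, the cross-section has 2 separate islands. Island count = 2.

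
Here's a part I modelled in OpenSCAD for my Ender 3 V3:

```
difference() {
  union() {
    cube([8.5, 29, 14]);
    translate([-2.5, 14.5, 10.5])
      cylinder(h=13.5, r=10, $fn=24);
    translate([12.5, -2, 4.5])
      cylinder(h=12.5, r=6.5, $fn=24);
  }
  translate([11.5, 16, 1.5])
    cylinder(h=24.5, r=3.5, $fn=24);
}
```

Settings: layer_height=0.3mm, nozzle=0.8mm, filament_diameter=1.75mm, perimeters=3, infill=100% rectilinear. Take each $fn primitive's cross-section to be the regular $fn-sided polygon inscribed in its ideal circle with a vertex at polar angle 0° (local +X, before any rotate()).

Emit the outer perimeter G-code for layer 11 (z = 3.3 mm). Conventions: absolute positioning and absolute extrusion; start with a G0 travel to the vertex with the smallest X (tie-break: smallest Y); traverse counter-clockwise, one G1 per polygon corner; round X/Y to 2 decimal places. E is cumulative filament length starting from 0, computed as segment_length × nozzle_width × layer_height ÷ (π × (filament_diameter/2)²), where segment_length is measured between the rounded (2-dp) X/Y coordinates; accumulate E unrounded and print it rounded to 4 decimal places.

G0 X0.00 Y0.00 Z3.30
G1 X8.50 Y0.00 E0.8481
G1 X8.50 Y14.21 E2.2660
G1 X8.47 Y14.25 E2.2710
G1 X8.12 Y15.09 E2.3618
G1 X8.00 Y16.00 E2.4534
G1 X8.12 Y16.91 E2.5450
G1 X8.47 Y17.75 E2.6358
G1 X8.50 Y17.79 E2.6408
G1 X8.50 Y29.00 E3.7593
G1 X0.00 Y29.00 E4.6074
G1 X0.00 Y0.00 E7.5011

At z = 3.3 mm: the cube (footprint 8.5×29) is included at this height; the cylinder at (-2.5, 14.5) is not intersected at this z (z outside [10.5, 24]); the cylinder at (12.5, -2) is not intersected at this z (z outside [4.5, 17]); Taking the union: only the 8.5×29 cube is present, so the union is just that shape — 1 connected region; the r=3.5 cylinder at (11.5, 16) contributes a regular 24-gon of circumradius 3.5; Subtracting the remaining from the first: starting from that combined region, the r=3.5 cylinder at (11.5, 16) partially overlaps it — only the 1.15 mm² overlap (of its 38.05 mm²) is removed, clipping the outline — 1 connected region. The outline is a single polygon with 11 vertices. Extrusion per mm of travel: 0.8 × 0.3 / (π × 0.875²) = 0.099780. Accumulating E over each segment gives final E = 7.5011.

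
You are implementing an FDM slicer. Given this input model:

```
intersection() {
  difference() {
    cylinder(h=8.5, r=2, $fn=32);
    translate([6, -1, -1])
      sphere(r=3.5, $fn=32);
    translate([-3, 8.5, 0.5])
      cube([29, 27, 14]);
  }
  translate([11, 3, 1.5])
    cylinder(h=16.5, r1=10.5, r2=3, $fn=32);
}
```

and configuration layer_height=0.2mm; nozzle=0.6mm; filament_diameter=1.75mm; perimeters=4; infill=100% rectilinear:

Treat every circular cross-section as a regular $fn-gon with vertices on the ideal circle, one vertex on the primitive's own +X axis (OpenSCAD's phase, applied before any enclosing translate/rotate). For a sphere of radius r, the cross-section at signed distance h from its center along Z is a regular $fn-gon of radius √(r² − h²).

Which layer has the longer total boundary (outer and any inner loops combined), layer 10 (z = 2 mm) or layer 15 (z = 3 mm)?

layer 10 (z = 2 mm)

Layer 10 (z = 2): the cylinder: section is a regular 32-gon, circumradius r=2 (perimeter = 2·32·2.000·sin(180°/32) = 12.55 mm); the r=3.5 sphere at (6, -1) slices to a regular 32-gon of circumradius 1.803 (√(r²−h²) with h=3 from center) (perimeter = 2·32·1.803·sin(180°/32) = 11.31 mm); the cube at (-3, 8.5) is present — its section is the full 29×27 rectangle (perimeter 112.00 mm); Subtracting the remaining from the first: starting from the r=2 cylinder, the r=3.5 sphere at (6, -1) misses the remaining region (no effect); the 29×27 cube at (-3, 8.5) misses the remaining region (no effect) — boundary = 12.55 mm; the cone at (11, 3) contributes a regular 32-gon of circumradius 10.273 (interpolated between r1=10.5 and r2=3 at t=0.030) (perimeter = 2·32·10.273·sin(180°/32) = 64.44 mm); Taking the intersection: the cone at (11, 3) partially overlaps the result so far; clipping to the common part keeps 1.77 mm² — boundary = 6.57 mm. So its perimeter = 6.57 mm. Layer 15 (z = 3): the r=2 cylinder gives a regular 32-gon of circumradius 2 (constant along its height) (perimeter = 2·32·2.000·sin(180°/32) = 12.55 mm); the sphere at (6, -1) is absent (|z−center|=4.000 > r=3.5); the cube at (-3, 8.5) is present — its section is the full 29×27 rectangle (perimeter 112.00 mm); Taking the first minus the rest: starting from the r=2 cylinder, the 29×27 cube at (-3, 8.5) misses the remaining region (no effect) — boundary = 12.55 mm; the cone at (11, 3) (r1=10.5→r2=3) has section circumradius 9.818 here — a regular 32-gon (perimeter = 2·32·9.818·sin(180°/32) = 61.59 mm); Keeping only the common overlap: the cone at (11, 3) partially overlaps that combined region; clipping to the common part keeps 0.56 mm² — boundary = 4.50 mm. So its perimeter = 4.50 mm. Layer 10 is larger (6.57 vs 4.50 mm).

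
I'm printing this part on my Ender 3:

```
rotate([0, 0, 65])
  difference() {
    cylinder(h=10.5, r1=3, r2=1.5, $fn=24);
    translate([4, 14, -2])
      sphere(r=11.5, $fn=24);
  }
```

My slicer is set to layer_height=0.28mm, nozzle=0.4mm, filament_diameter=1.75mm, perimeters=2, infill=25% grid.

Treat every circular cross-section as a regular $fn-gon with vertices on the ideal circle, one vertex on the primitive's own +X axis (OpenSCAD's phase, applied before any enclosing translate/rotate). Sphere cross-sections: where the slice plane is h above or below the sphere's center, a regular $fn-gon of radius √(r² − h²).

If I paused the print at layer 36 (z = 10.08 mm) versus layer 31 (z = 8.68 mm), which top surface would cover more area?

layer 31 (z = 8.68 mm)

Layer 36 (z = 10.08): the cone (r1=3→r2=1.5) has section circumradius 1.560 here — a regular 24-gon (area = (24/2)·1.560²·sin(360°/24) = 7.56 mm²); the sphere at (4, 14) is absent (|z−center|=12.080 > r=11.5); Subtracting the remaining from the first: none of the subtracted shapes is present at this height, so the cone is unchanged — area = 7.56 mm²; (whole slice rotated 65° about Z — lengths, areas and connectivity unchanged). So its area = 7.56 mm². Layer 31 (z = 8.68): the cone (r1=3→r2=1.5) has section circumradius 1.760 here — a regular 24-gon (area = (24/2)·1.760²·sin(360°/24) = 9.62 mm²); the r=11.5 sphere at (4, 14) contributes a regular 24-gon of circumradius √(11.5²−10.68²) = 4.265 (area = (24/2)·4.265²·sin(360°/24) = 56.49 mm²); After the difference (first − rest): starting from the cone (9.62 mm²), the r=11.5 sphere at (4, 14) misses the remaining region (no effect) — area = 9.62 mm²; (rotated 65° about Z; rotation is an isometry so areas/perimeters/island counts are preserved). So its area = 9.62 mm². Layer 31 is larger (9.62 vs 7.56 mm²).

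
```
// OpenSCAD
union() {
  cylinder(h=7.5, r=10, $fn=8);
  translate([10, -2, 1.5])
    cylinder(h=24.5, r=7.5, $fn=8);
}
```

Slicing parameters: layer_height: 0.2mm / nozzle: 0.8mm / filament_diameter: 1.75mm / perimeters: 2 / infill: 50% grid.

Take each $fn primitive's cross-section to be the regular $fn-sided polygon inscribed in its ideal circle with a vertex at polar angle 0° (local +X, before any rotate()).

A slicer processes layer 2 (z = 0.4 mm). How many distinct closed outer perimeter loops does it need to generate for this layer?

At z = 0.4 mm: the cylinder: section is a regular 8-gon, circumradius r=10; the cylinder at (10, -2) is absent (z outside [1.5, 26]); Combining (union): only the r=10 cylinder is present, so the union is just that shape — 1 connected region. The result has 1 disconnected region.

1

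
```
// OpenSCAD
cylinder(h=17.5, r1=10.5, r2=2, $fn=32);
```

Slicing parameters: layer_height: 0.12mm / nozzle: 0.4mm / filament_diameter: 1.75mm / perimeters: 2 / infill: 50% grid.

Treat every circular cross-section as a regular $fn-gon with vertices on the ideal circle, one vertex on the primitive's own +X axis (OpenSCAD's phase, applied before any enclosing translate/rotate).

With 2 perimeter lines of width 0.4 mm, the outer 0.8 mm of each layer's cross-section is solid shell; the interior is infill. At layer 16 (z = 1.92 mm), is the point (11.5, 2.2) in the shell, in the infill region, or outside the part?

At z = 1.92 mm: the cone: at t=0.110 of its height the radius interpolates to r₁+(r₂−r₁)t = 9.567, giving a regular 32-gon of that circumradius. Overall, the cross-section is a single solid region. The nearest boundary edge runs (9.57, 0.00)→(9.38, 1.87); distance from the point to it = 2.14 mm. The point is not inside any of the regions above, so it lies outside the cross-section (2.14 mm from the nearest boundary).

outside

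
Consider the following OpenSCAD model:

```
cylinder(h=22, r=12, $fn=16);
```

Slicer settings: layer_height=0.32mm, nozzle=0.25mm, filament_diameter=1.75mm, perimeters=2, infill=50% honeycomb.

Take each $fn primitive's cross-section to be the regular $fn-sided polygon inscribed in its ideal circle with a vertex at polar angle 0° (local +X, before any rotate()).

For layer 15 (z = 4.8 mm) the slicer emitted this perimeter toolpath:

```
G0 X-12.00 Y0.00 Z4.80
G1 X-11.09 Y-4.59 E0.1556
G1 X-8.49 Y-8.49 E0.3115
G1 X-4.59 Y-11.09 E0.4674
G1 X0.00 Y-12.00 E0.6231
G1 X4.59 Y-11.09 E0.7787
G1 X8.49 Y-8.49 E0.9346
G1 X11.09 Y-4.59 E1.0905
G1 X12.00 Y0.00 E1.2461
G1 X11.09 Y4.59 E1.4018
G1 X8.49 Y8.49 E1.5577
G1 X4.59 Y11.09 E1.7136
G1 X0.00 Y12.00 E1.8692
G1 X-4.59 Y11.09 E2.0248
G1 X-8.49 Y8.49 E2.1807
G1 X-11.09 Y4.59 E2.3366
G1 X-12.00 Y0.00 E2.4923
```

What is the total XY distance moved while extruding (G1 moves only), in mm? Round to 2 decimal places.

Sum the Euclidean lengths of each G1 segment: total = 74.93 mm.

74.93 mm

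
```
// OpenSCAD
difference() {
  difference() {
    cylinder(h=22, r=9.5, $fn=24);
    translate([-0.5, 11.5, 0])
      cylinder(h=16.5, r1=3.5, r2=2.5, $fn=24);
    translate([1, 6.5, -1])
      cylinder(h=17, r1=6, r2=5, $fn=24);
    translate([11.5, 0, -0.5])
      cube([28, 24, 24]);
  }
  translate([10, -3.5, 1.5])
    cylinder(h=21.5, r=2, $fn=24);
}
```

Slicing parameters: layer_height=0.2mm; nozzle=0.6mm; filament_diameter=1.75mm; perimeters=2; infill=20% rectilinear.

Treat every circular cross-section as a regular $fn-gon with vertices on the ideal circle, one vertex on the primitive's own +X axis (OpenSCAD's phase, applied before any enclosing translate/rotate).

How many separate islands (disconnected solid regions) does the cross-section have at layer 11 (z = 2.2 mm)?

At z = 2.2 mm: the r=9.5 cylinder contributes a regular 24-gon of circumradius 9.5; the cone at (-0.5, 11.5) contributes a regular 24-gon of circumradius 3.367 (interpolated between r1=3.5 and r2=2.5 at t=0.133); the cone at (1, 6.5) (r1=6→r2=5) has section circumradius 5.812 here — a regular 24-gon; the cube at (11.5, 0) (footprint 28×24) is included at this height; After the difference (first − rest): starting from the r=9.5 cylinder, the cone at (-0.5, 11.5) partially overlaps it — only the 4.15 mm² overlap (of its 35.20 mm²) is removed, clipping the outline; the cone at (1, 6.5) partially overlaps it — only the 74.16 mm² overlap (of its 104.90 mm²) is removed, clipping the outline; the 28×24 cube at (11.5, 0) misses the remaining region (no effect) — 1 connected region; the r=2 cylinder at (10, -3.5) contributes a regular 24-gon of circumradius 2; Subtracting the remaining from the first: starting from that combined region, the r=2 cylinder at (10, -3.5) partially overlaps it — only the 1.77 mm² overlap (of its 12.42 mm²) is removed, clipping the outline — 1 connected region. Overall, the cross-section is a single solid region. Island count = 1.

1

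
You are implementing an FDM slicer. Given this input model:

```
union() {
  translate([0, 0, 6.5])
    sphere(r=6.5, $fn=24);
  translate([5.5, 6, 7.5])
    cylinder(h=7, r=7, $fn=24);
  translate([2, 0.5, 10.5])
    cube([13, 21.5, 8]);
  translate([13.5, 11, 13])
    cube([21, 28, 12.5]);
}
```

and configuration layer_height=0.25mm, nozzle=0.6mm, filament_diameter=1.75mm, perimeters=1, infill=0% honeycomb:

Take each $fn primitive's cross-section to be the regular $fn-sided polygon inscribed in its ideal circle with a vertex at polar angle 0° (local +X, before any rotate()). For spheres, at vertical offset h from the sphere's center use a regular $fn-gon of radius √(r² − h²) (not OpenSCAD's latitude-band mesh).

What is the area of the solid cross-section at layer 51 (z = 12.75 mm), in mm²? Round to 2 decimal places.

At z = 12.75 mm: the sphere: section is a regular 24-gon, circumradius = √(r²−h²) = √(6.5²−6.25²) = 1.785 (area = (24/2)·1.785²·sin(360°/24) = 9.90 mm²); the cylinder at (5.5, 6): section is a regular 24-gon, circumradius r=7 (area = (24/2)·7.000²·sin(360°/24) = 152.19 mm²); the cube at (2, 0.5) is present — its section is the full 13×21.5 rectangle (area 279.50 mm²); the cube at (13.5, 11) does not reach this height (z outside [13, 25.5]); Combining (union): the regions partially overlap — summed areas 441.59 mm² minus the doubly-counted overlap 115.38 mm² gives 326.21 mm² — area = 326.21 mm². Overall, the cross-section is a single solid region. Net area = 326.21 mm².

326.21 mm²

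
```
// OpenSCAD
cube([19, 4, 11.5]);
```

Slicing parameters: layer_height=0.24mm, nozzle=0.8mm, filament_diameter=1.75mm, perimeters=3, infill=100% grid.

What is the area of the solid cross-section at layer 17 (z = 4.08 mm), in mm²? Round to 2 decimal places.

At z = 4.08 mm: the cube (footprint 19×4) is included at this height (area 76.00 mm²). Overall, the cross-section is a single solid region. Net area = 76.00 mm².

76.00 mm²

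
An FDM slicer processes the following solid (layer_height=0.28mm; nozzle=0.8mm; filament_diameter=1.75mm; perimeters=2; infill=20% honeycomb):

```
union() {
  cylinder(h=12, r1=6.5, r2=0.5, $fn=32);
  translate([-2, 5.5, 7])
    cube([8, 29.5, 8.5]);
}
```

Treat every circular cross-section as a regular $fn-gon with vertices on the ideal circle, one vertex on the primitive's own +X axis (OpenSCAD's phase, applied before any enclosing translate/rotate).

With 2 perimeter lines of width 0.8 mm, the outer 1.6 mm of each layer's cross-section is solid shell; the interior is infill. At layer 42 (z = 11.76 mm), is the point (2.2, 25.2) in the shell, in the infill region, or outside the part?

infill

At z = 11.76 mm: the cone: at t=0.980 of its height the radius interpolates to r₁+(r₂−r₁)t = 0.620, giving a regular 32-gon of that circumradius; the cube at (-2, 5.5) is present — its section is the full 8×29.5 rectangle; Taking the union: the 2 present regions are separate (no shared area or edge), so areas and boundary lengths simply add and each stays a separate island — 2 connected regions. Overall, the cross-section has 2 separate islands. The nearest boundary edge runs (6.00, 35.00)→(6.00, 5.50); distance from the point to it = 3.80 mm. (Shell/infill is judged within the island containing the point — the largest one.) The point is inside the cross-section and 3.80 mm from the nearest boundary — more than the 1.6 mm shell width (2 × 0.8), so it's in the infill interior.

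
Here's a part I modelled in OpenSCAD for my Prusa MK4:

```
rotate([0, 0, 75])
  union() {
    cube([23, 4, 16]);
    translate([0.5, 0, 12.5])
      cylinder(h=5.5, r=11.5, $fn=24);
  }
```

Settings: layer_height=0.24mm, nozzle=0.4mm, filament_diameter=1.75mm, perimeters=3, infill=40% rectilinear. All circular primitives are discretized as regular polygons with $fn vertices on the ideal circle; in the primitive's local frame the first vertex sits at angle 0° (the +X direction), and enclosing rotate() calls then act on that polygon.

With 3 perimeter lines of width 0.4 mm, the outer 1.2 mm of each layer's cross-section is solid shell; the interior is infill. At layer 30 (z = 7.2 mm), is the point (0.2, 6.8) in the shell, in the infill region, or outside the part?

At z = 7.2 mm: the cube is present — its section is the full 23×4 rectangle; the cylinder at (0.5, 0) is not intersected at this z (z outside [12.5, 18]); Combining (union): only the 23×4 cube is present, so the union is just that shape — 1 connected region; (rotated 75° about Z; rotation is an isometry so areas/perimeters/island counts are preserved). Overall, the cross-section is a single solid region. Undo the 75° rotation: the query point maps to (6.620, 1.567) in the un-rotated model frame. The nearest boundary edge runs (0.00, 0.00)→(23.00, 0.00); distance from the point to it = 1.57 mm. The point is inside the cross-section and 1.57 mm from the nearest boundary — more than the 1.2 mm shell width (3 × 0.4), so it's in the infill interior.

infill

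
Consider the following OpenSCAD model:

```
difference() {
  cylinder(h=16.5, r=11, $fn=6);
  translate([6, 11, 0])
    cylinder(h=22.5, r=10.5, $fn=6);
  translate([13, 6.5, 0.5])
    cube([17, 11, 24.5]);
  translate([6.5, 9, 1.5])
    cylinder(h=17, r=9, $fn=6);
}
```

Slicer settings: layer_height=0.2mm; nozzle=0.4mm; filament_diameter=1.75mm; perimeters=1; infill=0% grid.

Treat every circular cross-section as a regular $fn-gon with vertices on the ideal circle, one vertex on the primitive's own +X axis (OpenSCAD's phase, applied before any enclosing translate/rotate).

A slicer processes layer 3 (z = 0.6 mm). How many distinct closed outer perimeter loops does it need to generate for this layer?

At z = 0.6 mm: the r=11 cylinder contributes a regular 6-gon of circumradius 11; the cylinder at (6, 11): section is a regular 6-gon, circumradius r=10.5; the cube at (13, 6.5) is present — its section is the full 17×11 rectangle; the cylinder at (6.5, 9) is not intersected at this z (z outside [1.5, 18.5]); After the difference (first − rest): starting from the r=11 cylinder, the r=10.5 cylinder at (6, 11) partially overlaps it — only the 69.71 mm² overlap (of its 286.44 mm²) is removed, clipping the outline; the 17×11 cube at (13, 6.5) misses the remaining region (no effect) — 1 connected region. The result has 1 disconnected region.

1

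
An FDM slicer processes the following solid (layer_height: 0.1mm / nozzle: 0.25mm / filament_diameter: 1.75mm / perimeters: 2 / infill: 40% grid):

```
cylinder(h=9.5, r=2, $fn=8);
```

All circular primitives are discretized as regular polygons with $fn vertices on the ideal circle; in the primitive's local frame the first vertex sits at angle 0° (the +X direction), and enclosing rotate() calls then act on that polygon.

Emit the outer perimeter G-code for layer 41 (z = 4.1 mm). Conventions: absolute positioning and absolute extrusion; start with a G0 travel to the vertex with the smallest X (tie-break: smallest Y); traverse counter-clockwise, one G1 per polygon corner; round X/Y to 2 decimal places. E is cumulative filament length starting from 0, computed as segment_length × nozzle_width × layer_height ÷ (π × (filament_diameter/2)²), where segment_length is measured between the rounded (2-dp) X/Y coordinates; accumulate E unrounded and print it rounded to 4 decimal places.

G0 X-2.00 Y0.00 Z4.10
G1 X-1.41 Y-1.41 E0.0159
G1 X0.00 Y-2.00 E0.0318
G1 X1.41 Y-1.41 E0.0477
G1 X2.00 Y0.00 E0.0635
G1 X1.41 Y1.41 E0.0794
G1 X0.00 Y2.00 E0.0953
G1 X-1.41 Y1.41 E0.1112
G1 X-2.00 Y0.00 E0.1271

At z = 4.1 mm: the r=2 cylinder contributes a regular 8-gon of circumradius 2. The outline is a single polygon with 8 vertices. Extrusion per mm of travel: 0.25 × 0.1 / (π × 0.875²) = 0.010394. Accumulating E over each segment gives final E = 0.1271.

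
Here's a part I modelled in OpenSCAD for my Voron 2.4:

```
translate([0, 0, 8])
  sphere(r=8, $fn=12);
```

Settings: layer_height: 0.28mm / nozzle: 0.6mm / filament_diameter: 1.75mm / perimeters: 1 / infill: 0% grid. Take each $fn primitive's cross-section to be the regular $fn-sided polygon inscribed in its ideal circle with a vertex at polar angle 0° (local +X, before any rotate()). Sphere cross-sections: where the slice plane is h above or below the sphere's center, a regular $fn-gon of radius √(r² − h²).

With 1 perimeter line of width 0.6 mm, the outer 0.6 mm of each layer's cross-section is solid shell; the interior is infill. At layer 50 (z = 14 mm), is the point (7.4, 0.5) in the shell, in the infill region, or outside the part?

At z = 14 mm: the r=8 sphere contributes a regular 12-gon of circumradius √(8²−6²) = 5.292. Overall, the cross-section is a single solid region. The nearest boundary edge runs (5.29, 0.00)→(4.58, 2.65); distance from the point to it = 2.17 mm. The point is not inside any of the regions above, so it lies outside the cross-section (2.17 mm from the nearest boundary).

outside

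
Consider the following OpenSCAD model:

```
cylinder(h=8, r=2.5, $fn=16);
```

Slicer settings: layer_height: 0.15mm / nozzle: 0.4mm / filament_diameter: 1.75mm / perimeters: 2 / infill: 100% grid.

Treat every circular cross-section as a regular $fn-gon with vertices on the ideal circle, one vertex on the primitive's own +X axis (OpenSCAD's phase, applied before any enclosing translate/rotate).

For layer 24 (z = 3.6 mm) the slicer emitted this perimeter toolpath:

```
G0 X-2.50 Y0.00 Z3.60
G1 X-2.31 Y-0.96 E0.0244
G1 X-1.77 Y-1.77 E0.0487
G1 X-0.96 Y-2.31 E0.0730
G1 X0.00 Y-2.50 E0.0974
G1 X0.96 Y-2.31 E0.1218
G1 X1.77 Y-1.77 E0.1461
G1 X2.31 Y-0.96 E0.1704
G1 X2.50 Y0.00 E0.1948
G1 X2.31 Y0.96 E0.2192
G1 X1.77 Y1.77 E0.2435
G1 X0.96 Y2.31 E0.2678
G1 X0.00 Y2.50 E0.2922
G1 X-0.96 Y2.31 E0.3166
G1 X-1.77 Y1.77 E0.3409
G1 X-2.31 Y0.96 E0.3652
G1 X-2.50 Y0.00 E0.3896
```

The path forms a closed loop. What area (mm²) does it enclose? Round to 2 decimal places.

Apply the shoelace formula to the sequence of (X, Y) vertices; enclosed area = 19.16 mm².

19.16 mm²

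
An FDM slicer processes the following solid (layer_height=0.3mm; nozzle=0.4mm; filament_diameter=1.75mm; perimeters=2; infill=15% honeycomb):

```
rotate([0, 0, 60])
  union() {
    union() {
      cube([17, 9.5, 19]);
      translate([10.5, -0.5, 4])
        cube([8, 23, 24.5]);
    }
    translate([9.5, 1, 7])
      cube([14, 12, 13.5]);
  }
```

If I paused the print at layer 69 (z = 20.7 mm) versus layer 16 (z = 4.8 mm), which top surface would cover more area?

Layer 69 (z = 20.7): the cube does not reach this height (z outside [0, 19]); the 8×23 cube at (10.5, -0.5) contributes its full rectangle (area 184.00 mm²); Taking the union: only the 8×23 cube at (10.5, -0.5) is present, so the union is just that shape — area = 184.00 mm²; the cube at (9.5, 1) is absent (z outside [7, 20.5]); Taking the union: only the result so far is present, so the union is just that shape — area = 184.00 mm²; (whole slice rotated 60° about Z — lengths, areas and connectivity unchanged). So its area = 184.00 mm². Layer 16 (z = 4.8): the 17×9.5 cube contributes its full rectangle (area 161.50 mm²); the 8×23 cube at (10.5, -0.5) contributes its full rectangle (area 184.00 mm²); Combining (union): the regions partially overlap — summed areas 345.50 mm² minus the doubly-counted overlap 61.75 mm² gives 283.75 mm² — area = 283.75 mm²; the cube at (9.5, 1) is absent (z outside [7, 20.5]); Combining (union): only the result so far is present, so the union is just that shape — area = 283.75 mm²; (rotated 60° about Z; rotation is an isometry so areas/perimeters/island counts are preserved). So its area = 283.75 mm². Layer 16 is larger (283.75 vs 184.00 mm²).

layer 16 (z = 4.8 mm)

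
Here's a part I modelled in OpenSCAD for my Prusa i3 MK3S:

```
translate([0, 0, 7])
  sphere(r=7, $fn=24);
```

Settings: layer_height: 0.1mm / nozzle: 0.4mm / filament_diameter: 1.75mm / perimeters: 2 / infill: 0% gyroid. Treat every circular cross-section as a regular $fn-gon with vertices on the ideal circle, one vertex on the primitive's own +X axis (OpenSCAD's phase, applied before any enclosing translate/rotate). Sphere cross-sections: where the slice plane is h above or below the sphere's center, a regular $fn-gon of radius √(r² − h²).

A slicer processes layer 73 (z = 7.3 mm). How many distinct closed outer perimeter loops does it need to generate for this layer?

At z = 7.3 mm: the r=7 sphere slices to a regular 24-gon of circumradius 6.994 (√(r²−h²) with h=0.3 from center). The result has 1 disconnected region.

1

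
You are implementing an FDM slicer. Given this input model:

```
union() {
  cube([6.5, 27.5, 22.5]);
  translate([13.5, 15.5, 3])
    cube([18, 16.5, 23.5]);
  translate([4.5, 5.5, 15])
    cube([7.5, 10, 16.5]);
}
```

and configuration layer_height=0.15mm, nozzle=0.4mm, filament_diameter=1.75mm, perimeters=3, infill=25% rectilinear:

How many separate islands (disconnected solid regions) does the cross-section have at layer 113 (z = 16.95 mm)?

At z = 16.95 mm: the 6.5×27.5 cube contributes its full rectangle; the cube at (13.5, 15.5) is present — its section is the full 18×16.5 rectangle; the 7.5×10 cube at (4.5, 5.5) contributes its full rectangle; Taking the union: the regions partially overlap (shared area 20.00 mm²), so overlapping operands fuse into one piece — 2 connected regions. Overall, the cross-section has 2 separate islands. Island count = 2.

2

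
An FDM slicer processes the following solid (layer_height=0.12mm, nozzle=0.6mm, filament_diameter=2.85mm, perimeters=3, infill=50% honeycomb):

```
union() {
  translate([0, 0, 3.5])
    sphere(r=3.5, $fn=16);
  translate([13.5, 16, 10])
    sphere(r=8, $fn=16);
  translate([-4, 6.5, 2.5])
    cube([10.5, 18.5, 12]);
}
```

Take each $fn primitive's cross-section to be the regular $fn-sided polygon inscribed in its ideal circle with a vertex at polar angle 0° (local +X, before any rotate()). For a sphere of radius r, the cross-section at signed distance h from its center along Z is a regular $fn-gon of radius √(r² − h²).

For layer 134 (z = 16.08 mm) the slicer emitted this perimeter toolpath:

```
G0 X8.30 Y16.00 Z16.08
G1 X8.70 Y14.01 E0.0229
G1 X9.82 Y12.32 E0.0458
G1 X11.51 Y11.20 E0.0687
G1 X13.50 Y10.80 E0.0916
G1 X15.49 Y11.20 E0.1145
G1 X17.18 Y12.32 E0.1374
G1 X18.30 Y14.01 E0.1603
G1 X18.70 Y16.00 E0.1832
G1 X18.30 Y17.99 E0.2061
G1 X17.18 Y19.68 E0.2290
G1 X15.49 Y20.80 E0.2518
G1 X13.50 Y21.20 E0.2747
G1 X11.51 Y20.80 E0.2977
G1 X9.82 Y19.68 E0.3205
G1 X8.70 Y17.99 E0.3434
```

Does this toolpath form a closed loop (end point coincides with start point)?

Start point (G0): (8.30, 16.00). End point (last G1): the path does not return to the start — open.

no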